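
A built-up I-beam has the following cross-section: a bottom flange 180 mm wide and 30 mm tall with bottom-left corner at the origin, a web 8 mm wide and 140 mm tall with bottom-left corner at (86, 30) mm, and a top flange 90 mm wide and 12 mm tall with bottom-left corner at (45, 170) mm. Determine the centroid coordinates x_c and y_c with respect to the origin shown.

x_c = 90.00 mm, y_c = 50.41 mm

bottom flange: A = 180 × 30 = 5400.00, centroid at (90.00, 15.00).
web: A = 8 × 140 = 1120.00, centroid at (90.00, 100.00).
top flange: A = 90 × 12 = 1080.00, centroid at (90.00, 176.00).
ΣA = 7600.00 mm², ΣAx_c = 684000.00 mm³, ΣAy_c = 383080.00 mm³.
x_c = 684000.00/7600.00 = 90.00 mm; y_c = 383080.00/7600.00 = 50.41 mm.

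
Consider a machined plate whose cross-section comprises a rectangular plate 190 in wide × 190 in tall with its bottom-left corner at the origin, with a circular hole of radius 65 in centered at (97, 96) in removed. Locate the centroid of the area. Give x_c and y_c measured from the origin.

plate: A = 190 × 190 = 36100.00, centroid at (95.00, 95.00).
hole: A = −π·65² = -13273.23, centroid at (97.00, 96.00).
ΣA = 22826.77 in², ΣAx_c = 2141996.79 in³, ΣAy_c = 2155270.02 in³.
x_c = 2141996.79/22826.77 = 93.84 in; y_c = 2155270.02/22826.77 = 94.42 in.

x_c = 93.84 in, y_c = 94.42 in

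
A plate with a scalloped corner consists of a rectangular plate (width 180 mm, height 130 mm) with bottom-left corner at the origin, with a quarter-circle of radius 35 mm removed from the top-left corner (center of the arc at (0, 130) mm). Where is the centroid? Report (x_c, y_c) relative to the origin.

x_c = 93.22 mm, y_c = 62.85 mm

plate: A = 180 × 130 = 23400.00, centroid at (90.00, 65.00).
removed quarter-circle: A = −¼π·35² = -962.11, centroid at (14.85, 115.15).
ΣA = 22437.89 mm²
ΣAx_c = (23400.00)(90.00) + (-962.11)(14.85) = 2091708.33 mm³
ΣAy_c = (23400.00)(65.00) + (-962.11)(115.15) = 1410217.01 mm³
x_c = 2091708.33 / 22437.89 = 93.22 mm
y_c = 1410217.01 / 22437.89 = 62.85 mm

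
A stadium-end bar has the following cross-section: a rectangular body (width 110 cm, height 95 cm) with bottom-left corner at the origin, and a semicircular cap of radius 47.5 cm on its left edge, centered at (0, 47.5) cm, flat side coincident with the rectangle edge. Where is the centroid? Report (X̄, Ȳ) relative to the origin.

X̄ = 35.97 cm, Ȳ = 47.50 cm

rectangular body: A = 110 × 95 = 10450.00, centroid at (55.00, 47.50).
semicircular end: A = ½π·47.5² = 3544.11, centroid at (-20.16, 47.50).
ΣA = 13994.11 cm², ΣAX̄ = 503302.08 cm³, ΣAȲ = 664720.19 cm³.
X̄ = 503302.08/13994.11 = 35.97 cm; Ȳ = 664720.19/13994.11 = 47.50 cm.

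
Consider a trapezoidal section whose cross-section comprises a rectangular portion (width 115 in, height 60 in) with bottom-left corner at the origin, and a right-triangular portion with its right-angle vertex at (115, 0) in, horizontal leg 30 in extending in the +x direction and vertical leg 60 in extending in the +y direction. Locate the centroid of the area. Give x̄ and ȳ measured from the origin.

x̄ = 65.29 in, ȳ = 28.85 in

rectangular portion: A = 115 × 60 = 6900.00, centroid at (57.50, 30.00).
triangular portion: A = ½·30·60 = 900.00, centroid at (125.00, 20.00).
ΣA = 7800.00 in²
ΣAx̄ = (6900.00)(57.50) + (900.00)(125.00) = 509250.00 in³
ΣAȳ = (6900.00)(30.00) + (900.00)(20.00) = 225000.00 in³
x̄ = 509250.00 / 7800.00 = 65.29 in
ȳ = 225000.00 / 7800.00 = 28.85 in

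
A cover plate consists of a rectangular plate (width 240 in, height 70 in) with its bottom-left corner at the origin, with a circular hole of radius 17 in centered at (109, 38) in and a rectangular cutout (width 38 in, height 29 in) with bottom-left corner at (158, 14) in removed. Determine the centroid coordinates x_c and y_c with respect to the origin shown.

plate: A = 240 × 70 = 16800.00, centroid at (120.00, 35.00).
hole 1: A = −π·17² = -907.92, centroid at (109.00, 38.00).
hole 2: A = −(38 × 29) = -1102.00, centroid at (177.00, 28.50).
ΣA = 14790.08 in², ΣAx_c = 1721982.69 in³, ΣAy_c = 522092.03 in³.
x_c = 1721982.69/14790.08 = 116.43 in; y_c = 522092.03/14790.08 = 35.30 in.

x_c = 116.43 in, y_c = 35.30 in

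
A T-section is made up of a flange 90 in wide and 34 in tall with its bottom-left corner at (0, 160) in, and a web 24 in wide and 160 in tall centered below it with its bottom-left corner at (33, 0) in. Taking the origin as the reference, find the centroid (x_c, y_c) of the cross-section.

x_c = 45.00 in, y_c = 123.02 in

web: A = 24 × 160 = 3840.00, centroid at (45.00, 80.00).
flange: A = 90 × 34 = 3060.00, centroid at (45.00, 177.00).
ΣA = 6900.00 in²
ΣAx_c = (3840.00)(45.00) + (3060.00)(45.00) = 310500.00 in³
ΣAy_c = (3840.00)(80.00) + (3060.00)(177.00) = 848820.00 in³
x_c = 310500.00 / 6900.00 = 45.00 in
y_c = 848820.00 / 6900.00 = 123.02 in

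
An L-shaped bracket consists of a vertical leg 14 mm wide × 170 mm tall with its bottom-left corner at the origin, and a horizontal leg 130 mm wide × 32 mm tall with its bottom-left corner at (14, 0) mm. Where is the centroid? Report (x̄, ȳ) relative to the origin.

Part | A | x̄ᵢ | ȳᵢ | A·x̄ᵢ | A·ȳᵢ
vertical leg | 2380.00 | 7.00 | 85.00 | 16660.00 | 202300.00
horizontal leg | 4160.00 | 79.00 | 16.00 | 328640.00 | 66560.00
Σ | 6540.00 |  |  | 345300.00 | 268860.00
x̄ = 345300.00 / 6540.00 = 52.80 mm
ȳ = 268860.00 / 6540.00 = 41.11 mm

x̄ = 52.80 mm, ȳ = 41.11 mm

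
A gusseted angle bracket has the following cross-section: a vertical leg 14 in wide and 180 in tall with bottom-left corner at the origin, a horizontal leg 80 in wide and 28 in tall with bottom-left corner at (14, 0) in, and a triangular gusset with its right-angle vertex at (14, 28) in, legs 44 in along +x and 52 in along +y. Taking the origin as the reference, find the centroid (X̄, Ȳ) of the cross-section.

X̄ = 29.03 in, Ȳ = 52.51 in

vertical leg: A = 14 × 180 = 2520.00, centroid at (7.00, 90.00).
horizontal leg: A = 80 × 28 = 2240.00, centroid at (54.00, 14.00).
gusset: A = ½·44·52 = 1144.00, centroid at (28.67, 45.33).
ΣA = 5904.00 in², ΣAX̄ = 171394.67 in³, ΣAȲ = 310021.33 in³.
X̄ = 171394.67/5904.00 = 29.03 in; Ȳ = 310021.33/5904.00 = 52.51 in.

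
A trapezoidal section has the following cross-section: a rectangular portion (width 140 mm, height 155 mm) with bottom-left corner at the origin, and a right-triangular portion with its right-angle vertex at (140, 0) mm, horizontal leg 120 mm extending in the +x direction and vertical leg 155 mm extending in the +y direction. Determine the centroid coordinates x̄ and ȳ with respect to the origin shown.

rectangular portion: A = 140 × 155 = 21700.00, centroid at (70.00, 77.50).
triangular portion: A = ½·120·155 = 9300.00, centroid at (180.00, 51.67).
ΣA = 31000.00 mm²
ΣAx̄ = (21700.00)(70.00) + (9300.00)(180.00) = 3193000.00 mm³
ΣAȳ = (21700.00)(77.50) + (9300.00)(51.67) = 2162250.00 mm³
x̄ = 3193000.00 / 31000.00 = 103.00 mm
ȳ = 2162250.00 / 31000.00 = 69.75 mm

x̄ = 103.00 mm, ȳ = 69.75 mm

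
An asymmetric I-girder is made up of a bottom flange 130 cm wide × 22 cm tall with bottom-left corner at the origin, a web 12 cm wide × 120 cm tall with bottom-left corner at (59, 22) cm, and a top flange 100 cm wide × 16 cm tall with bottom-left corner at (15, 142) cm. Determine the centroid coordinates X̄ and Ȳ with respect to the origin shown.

bottom flange: A = 130 × 22 = 2860.00, centroid at (65.00, 11.00).
web: A = 12 × 120 = 1440.00, centroid at (65.00, 82.00).
top flange: A = 100 × 16 = 1600.00, centroid at (65.00, 150.00).
ΣA = 5900.00 cm²
ΣAX̄ = (2860.00)(65.00) + (1440.00)(65.00) + (1600.00)(65.00) = 383500.00 cm³
ΣAȲ = (2860.00)(11.00) + (1440.00)(82.00) + (1600.00)(150.00) = 389540.00 cm³
X̄ = 383500.00 / 5900.00 = 65.00 cm
Ȳ = 389540.00 / 5900.00 = 66.02 cm

X̄ = 65.00 cm, Ȳ = 66.02 cm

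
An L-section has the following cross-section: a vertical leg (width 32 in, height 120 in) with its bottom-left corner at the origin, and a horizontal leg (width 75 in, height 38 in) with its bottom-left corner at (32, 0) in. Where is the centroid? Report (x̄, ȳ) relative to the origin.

vertical leg: A = 32 × 120 = 3840.00, centroid at (16.00, 60.00).
horizontal leg: A = 75 × 38 = 2850.00, centroid at (69.50, 19.00).
ΣA = 6690.00 in², ΣAx̄ = 259515.00 in³, ΣAȳ = 284550.00 in³.
x̄ = 259515.00/6690.00 = 38.79 in; ȳ = 284550.00/6690.00 = 42.53 in.

x̄ = 38.79 in, ȳ = 42.53 in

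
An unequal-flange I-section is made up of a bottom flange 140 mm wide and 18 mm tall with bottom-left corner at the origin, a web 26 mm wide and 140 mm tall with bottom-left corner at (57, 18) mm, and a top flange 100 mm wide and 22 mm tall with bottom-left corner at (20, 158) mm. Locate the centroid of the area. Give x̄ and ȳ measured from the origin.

bottom flange: A = 140 × 18 = 2520.00, centroid at (70.00, 9.00).
web: A = 26 × 140 = 3640.00, centroid at (70.00, 88.00).
top flange: A = 100 × 22 = 2200.00, centroid at (70.00, 169.00).
ΣA = 8360.00 mm²
ΣAx̄ = (2520.00)(70.00) + (3640.00)(70.00) + (2200.00)(70.00) = 585200.00 mm³
ΣAȳ = (2520.00)(9.00) + (3640.00)(88.00) + (2200.00)(169.00) = 714800.00 mm³
x̄ = 585200.00 / 8360.00 = 70.00 mm
ȳ = 714800.00 / 8360.00 = 85.50 mm

x̄ = 70.00 mm, ȳ = 85.50 mm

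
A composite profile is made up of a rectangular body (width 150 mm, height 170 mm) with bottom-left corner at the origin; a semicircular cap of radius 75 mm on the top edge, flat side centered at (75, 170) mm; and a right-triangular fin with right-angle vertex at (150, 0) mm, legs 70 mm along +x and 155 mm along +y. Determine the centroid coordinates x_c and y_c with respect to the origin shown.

Part | A | x̄ᵢ | ȳᵢ | A·x̄ᵢ | A·ȳᵢ
rectangular body | 25500.00 | 75.00 | 85.00 | 1912500.00 | 2167500.00
semicircular top | 8835.73 | 75.00 | 201.83 | 662679.70 | 1783323.99
triangular fin | 5425.00 | 173.33 | 51.67 | 940333.33 | 280291.67
Σ | 39760.73 |  |  | 3515513.03 | 4231115.65
x_c = 3515513.03 / 39760.73 = 88.42 mm
y_c = 4231115.65 / 39760.73 = 106.41 mm

x_c = 88.42 mm, y_c = 106.41 mm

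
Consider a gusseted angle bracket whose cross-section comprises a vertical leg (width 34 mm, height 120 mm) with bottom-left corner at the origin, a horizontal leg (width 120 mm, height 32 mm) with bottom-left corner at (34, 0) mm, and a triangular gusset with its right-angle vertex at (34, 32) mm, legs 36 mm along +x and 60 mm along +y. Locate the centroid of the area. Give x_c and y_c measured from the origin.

Part | A | x̄ᵢ | ȳᵢ | A·x̄ᵢ | A·ȳᵢ
vertical leg | 4080.00 | 17.00 | 60.00 | 69360.00 | 244800.00
horizontal leg | 3840.00 | 94.00 | 16.00 | 360960.00 | 61440.00
gusset | 1080.00 | 46.00 | 52.00 | 49680.00 | 56160.00
Σ | 9000.00 |  |  | 480000.00 | 362400.00
x_c = 480000.00 / 9000.00 = 53.33 mm
y_c = 362400.00 / 9000.00 = 40.27 mm

x_c = 53.33 mm, y_c = 40.27 mm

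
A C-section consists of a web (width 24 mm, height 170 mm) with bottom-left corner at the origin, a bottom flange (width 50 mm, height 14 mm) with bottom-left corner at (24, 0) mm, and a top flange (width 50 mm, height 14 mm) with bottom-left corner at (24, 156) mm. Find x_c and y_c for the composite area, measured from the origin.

x_c = 21.45 mm, y_c = 85.00 mm

Part | A | x̄ᵢ | ȳᵢ | A·x̄ᵢ | A·ȳᵢ
web | 4080.00 | 12.00 | 85.00 | 48960.00 | 346800.00
bottom flange | 700.00 | 49.00 | 7.00 | 34300.00 | 4900.00
top flange | 700.00 | 49.00 | 163.00 | 34300.00 | 114100.00
Σ | 5480.00 |  |  | 117560.00 | 465800.00
x_c = 117560.00 / 5480.00 = 21.45 mm
y_c = 465800.00 / 5480.00 = 85.00 mm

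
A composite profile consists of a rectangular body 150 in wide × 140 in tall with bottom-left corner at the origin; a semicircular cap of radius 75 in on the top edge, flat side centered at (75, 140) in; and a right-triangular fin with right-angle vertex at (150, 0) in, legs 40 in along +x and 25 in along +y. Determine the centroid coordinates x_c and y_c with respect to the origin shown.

x_c = 76.46 in, y_c = 98.64 in

Part | A | x̄ᵢ | ȳᵢ | A·x̄ᵢ | A·ȳᵢ
rectangular body | 21000.00 | 75.00 | 70.00 | 1575000.00 | 1470000.00
semicircular top | 8835.73 | 75.00 | 171.83 | 662679.70 | 1518252.11
triangular fin | 500.00 | 163.33 | 8.33 | 81666.67 | 4166.67
Σ | 30335.73 |  |  | 2319346.37 | 2992418.77
x_c = 2319346.37 / 30335.73 = 76.46 in
y_c = 2992418.77 / 30335.73 = 98.64 in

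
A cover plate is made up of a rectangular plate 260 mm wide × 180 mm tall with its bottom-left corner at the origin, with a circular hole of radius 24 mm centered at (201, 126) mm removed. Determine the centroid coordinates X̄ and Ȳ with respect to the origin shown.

plate: A = 260 × 180 = 46800.00, centroid at (130.00, 90.00).
hole: A = −π·24² = -1809.56, centroid at (201.00, 126.00).
ΣA = 44990.44 mm², ΣAX̄ = 5720278.97 mm³, ΣAȲ = 3983995.77 mm³.
X̄ = 5720278.97/44990.44 = 127.14 mm; Ȳ = 3983995.77/44990.44 = 88.55 mm.

X̄ = 127.14 mm, Ȳ = 88.55 mm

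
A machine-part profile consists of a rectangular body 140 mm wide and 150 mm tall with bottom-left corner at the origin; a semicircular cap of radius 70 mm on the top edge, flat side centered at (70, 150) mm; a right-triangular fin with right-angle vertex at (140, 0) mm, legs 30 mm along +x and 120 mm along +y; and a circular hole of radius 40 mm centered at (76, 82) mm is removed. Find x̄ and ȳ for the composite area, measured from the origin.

x̄ = 74.47 mm, ȳ = 102.79 mm

rectangular body: A = 140 × 150 = 21000.00, centroid at (70.00, 75.00).
semicircular top: A = ½π·70² = 7696.90, centroid at (70.00, 179.71).
triangular fin: A = ½·30·120 = 1800.00, centroid at (150.00, 40.00).
hole: A = −π·40² = -5026.55, centroid at (76.00, 82.00).
ΣA = 25470.35 mm²
ΣAx̄ = (21000.00)(70.00) + (7696.90)(70.00) + (1800.00)(150.00) + (-5026.55)(76.00) = 1896765.47 mm³
ΣAȳ = (21000.00)(75.00) + (7696.90)(179.71) + (1800.00)(40.00) + (-5026.55)(82.00) = 2618025.01 mm³
x̄ = 1896765.47 / 25470.35 = 74.47 mm
ȳ = 2618025.01 / 25470.35 = 102.79 mm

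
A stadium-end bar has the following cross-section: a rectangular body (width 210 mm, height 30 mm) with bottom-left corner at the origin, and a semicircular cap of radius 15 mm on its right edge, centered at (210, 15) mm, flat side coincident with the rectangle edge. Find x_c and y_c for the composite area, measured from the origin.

x_c = 110.92 mm, y_c = 15.00 mm

Part | A | x̄ᵢ | ȳᵢ | A·x̄ᵢ | A·ȳᵢ
rectangular body | 6300.00 | 105.00 | 15.00 | 661500.00 | 94500.00
semicircular end | 353.43 | 216.37 | 15.00 | 76470.13 | 5301.44
Σ | 6653.43 |  |  | 737970.13 | 99801.44
x_c = 737970.13 / 6653.43 = 110.92 mm
y_c = 99801.44 / 6653.43 = 15.00 mm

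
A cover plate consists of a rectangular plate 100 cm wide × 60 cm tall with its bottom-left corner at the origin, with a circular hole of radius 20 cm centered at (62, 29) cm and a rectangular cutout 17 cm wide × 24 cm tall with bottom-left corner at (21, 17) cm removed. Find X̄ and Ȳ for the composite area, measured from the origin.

X̄ = 48.45 cm, Ȳ = 30.38 cm

Part | A | x̄ᵢ | ȳᵢ | A·x̄ᵢ | A·ȳᵢ
plate | 6000.00 | 50.00 | 30.00 | 300000.00 | 180000.00
hole 1 | -1256.64 | 62.00 | 29.00 | -77911.50 | -36442.47
hole 2 | -408.00 | 29.50 | 29.00 | -12036.00 | -11832.00
Σ | 4335.36 |  |  | 210052.50 | 131725.53
X̄ = 210052.50 / 4335.36 = 48.45 cm
Ȳ = 131725.53 / 4335.36 = 30.38 cm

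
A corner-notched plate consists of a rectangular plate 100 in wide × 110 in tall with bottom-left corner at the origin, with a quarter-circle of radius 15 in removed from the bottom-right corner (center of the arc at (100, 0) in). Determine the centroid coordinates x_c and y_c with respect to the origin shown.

plate: A = 100 × 110 = 11000.00, centroid at (50.00, 55.00).
removed quarter-circle: A = −¼π·15² = -176.71, centroid at (93.63, 6.37).
ΣA = 10823.29 in², ΣAx_c = 533453.54 in³, ΣAy_c = 603875.00 in³.
x_c = 533453.54/10823.29 = 49.29 in; y_c = 603875.00/10823.29 = 55.79 in.

x_c = 49.29 in, y_c = 55.79 in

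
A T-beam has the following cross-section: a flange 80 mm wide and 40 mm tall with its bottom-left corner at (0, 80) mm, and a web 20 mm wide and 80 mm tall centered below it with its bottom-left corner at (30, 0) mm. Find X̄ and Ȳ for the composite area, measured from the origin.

X̄ = 40.00 mm, Ȳ = 80.00 mm

Part | A | x̄ᵢ | ȳᵢ | A·x̄ᵢ | A·ȳᵢ
web | 1600.00 | 40.00 | 40.00 | 64000.00 | 64000.00
flange | 3200.00 | 40.00 | 100.00 | 128000.00 | 320000.00
Σ | 4800.00 |  |  | 192000.00 | 384000.00
X̄ = 192000.00 / 4800.00 = 40.00 mm
Ȳ = 384000.00 / 4800.00 = 80.00 mm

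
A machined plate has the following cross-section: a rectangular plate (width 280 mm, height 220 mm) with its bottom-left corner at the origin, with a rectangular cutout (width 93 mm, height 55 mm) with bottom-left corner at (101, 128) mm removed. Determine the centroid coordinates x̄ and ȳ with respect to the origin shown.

Part | A | x̄ᵢ | ȳᵢ | A·x̄ᵢ | A·ȳᵢ
plate | 61600.00 | 140.00 | 110.00 | 8624000.00 | 6776000.00
hole | -5115.00 | 147.50 | 155.50 | -754462.50 | -795382.50
Σ | 56485.00 |  |  | 7869537.50 | 5980617.50
x̄ = 7869537.50 / 56485.00 = 139.32 mm
ȳ = 5980617.50 / 56485.00 = 105.88 mm

x̄ = 139.32 mm, ȳ = 105.88 mm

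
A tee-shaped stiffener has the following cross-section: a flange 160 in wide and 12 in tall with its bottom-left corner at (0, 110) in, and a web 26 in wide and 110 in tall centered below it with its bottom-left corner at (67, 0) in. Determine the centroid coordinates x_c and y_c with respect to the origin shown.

web: A = 26 × 110 = 2860.00, centroid at (80.00, 55.00).
flange: A = 160 × 12 = 1920.00, centroid at (80.00, 116.00).
ΣA = 4780.00 in², ΣAx_c = 382400.00 in³, ΣAy_c = 380020.00 in³.
x_c = 382400.00/4780.00 = 80.00 in; y_c = 380020.00/4780.00 = 79.50 in.

x_c = 80.00 in, y_c = 79.50 in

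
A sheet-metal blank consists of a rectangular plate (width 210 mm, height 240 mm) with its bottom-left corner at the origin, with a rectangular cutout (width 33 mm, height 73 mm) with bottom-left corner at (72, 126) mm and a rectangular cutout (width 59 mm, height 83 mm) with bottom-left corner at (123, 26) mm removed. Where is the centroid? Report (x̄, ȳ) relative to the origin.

x̄ = 100.52 mm, ȳ = 123.59 mm

plate: A = 210 × 240 = 50400.00, centroid at (105.00, 120.00).
hole 1: A = −(33 × 73) = -2409.00, centroid at (88.50, 162.50).
hole 2: A = −(59 × 83) = -4897.00, centroid at (152.50, 67.50).
ΣA = 43094.00 mm², ΣAx̄ = 4332011.00 mm³, ΣAȳ = 5325990.00 mm³.
x̄ = 4332011.00/43094.00 = 100.52 mm; ȳ = 5325990.00/43094.00 = 123.59 mm.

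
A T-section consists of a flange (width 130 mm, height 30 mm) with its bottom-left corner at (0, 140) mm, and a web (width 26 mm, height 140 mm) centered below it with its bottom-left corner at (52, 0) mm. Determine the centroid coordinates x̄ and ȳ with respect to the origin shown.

Part | A | x̄ᵢ | ȳᵢ | A·x̄ᵢ | A·ȳᵢ
web | 3640.00 | 65.00 | 70.00 | 236600.00 | 254800.00
flange | 3900.00 | 65.00 | 155.00 | 253500.00 | 604500.00
Σ | 7540.00 |  |  | 490100.00 | 859300.00
x̄ = 490100.00 / 7540.00 = 65.00 mm
ȳ = 859300.00 / 7540.00 = 113.97 mm

x̄ = 65.00 mm, ȳ = 113.97 mm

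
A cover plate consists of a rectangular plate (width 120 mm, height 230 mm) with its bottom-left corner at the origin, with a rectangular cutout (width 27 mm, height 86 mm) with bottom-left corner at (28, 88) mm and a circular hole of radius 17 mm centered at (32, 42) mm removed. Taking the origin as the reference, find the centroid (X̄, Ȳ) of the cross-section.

Part | A | x̄ᵢ | ȳᵢ | A·x̄ᵢ | A·ȳᵢ
plate | 27600.00 | 60.00 | 115.00 | 1656000.00 | 3174000.00
hole 1 | -2322.00 | 41.50 | 131.00 | -96363.00 | -304182.00
hole 2 | -907.92 | 32.00 | 42.00 | -29053.45 | -38132.65
Σ | 24370.08 |  |  | 1530583.55 | 2831685.35
X̄ = 1530583.55 / 24370.08 = 62.81 mm
Ȳ = 2831685.35 / 24370.08 = 116.20 mm

X̄ = 62.81 mm, Ȳ = 116.20 mm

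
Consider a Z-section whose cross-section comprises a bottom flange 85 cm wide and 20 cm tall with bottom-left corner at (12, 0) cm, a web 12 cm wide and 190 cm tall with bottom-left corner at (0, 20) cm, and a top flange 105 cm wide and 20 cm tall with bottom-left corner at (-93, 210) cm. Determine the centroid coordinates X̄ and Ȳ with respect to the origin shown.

X̄ = 3.50 cm, Ȳ = 121.91 cm

Part | A | x̄ᵢ | ȳᵢ | A·x̄ᵢ | A·ȳᵢ
bottom flange | 1700.00 | 54.50 | 10.00 | 92650.00 | 17000.00
web | 2280.00 | 6.00 | 115.00 | 13680.00 | 262200.00
top flange | 2100.00 | -40.50 | 220.00 | -85050.00 | 462000.00
Σ | 6080.00 |  |  | 21280.00 | 741200.00
X̄ = 21280.00 / 6080.00 = 3.50 cm
Ȳ = 741200.00 / 6080.00 = 121.91 cm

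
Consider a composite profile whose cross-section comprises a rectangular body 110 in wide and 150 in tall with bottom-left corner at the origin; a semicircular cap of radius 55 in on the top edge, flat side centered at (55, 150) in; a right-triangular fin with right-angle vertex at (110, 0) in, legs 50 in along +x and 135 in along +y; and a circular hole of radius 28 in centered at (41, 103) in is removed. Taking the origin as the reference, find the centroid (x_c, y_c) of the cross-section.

x_c = 67.47 in, y_c = 88.40 in

Part | A | x̄ᵢ | ȳᵢ | A·x̄ᵢ | A·ȳᵢ
rectangular body | 16500.00 | 55.00 | 75.00 | 907500.00 | 1237500.00
semicircular top | 4751.66 | 55.00 | 173.34 | 261341.24 | 823665.50
triangular fin | 3375.00 | 126.67 | 45.00 | 427500.00 | 151875.00
hole | -2463.01 | 41.00 | 103.00 | -100983.35 | -253689.89
Σ | 22163.65 |  |  | 1495357.88 | 1959350.61
x_c = 1495357.88 / 22163.65 = 67.47 in
y_c = 1959350.61 / 22163.65 = 88.40 in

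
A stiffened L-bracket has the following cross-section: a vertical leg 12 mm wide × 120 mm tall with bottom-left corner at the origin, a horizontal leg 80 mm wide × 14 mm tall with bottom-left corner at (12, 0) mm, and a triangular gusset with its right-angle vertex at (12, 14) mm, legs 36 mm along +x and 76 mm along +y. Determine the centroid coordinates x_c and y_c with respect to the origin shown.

x_c = 25.38 mm, y_c = 37.69 mm

vertical leg: A = 12 × 120 = 1440.00, centroid at (6.00, 60.00).
horizontal leg: A = 80 × 14 = 1120.00, centroid at (52.00, 7.00).
gusset: A = ½·36·76 = 1368.00, centroid at (24.00, 39.33).
ΣA = 3928.00 mm²
ΣAx_c = (1440.00)(6.00) + (1120.00)(52.00) + (1368.00)(24.00) = 99712.00 mm³
ΣAy_c = (1440.00)(60.00) + (1120.00)(7.00) + (1368.00)(39.33) = 148048.00 mm³
x_c = 99712.00 / 3928.00 = 25.38 mm
y_c = 148048.00 / 3928.00 = 37.69 mm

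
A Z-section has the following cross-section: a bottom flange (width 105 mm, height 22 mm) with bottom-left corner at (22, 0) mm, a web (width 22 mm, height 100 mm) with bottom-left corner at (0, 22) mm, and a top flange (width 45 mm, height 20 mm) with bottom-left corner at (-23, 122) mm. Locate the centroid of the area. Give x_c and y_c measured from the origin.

x_c = 36.20 mm, y_c = 55.94 mm

Part | A | x̄ᵢ | ȳᵢ | A·x̄ᵢ | A·ȳᵢ
bottom flange | 2310.00 | 74.50 | 11.00 | 172095.00 | 25410.00
web | 2200.00 | 11.00 | 72.00 | 24200.00 | 158400.00
top flange | 900.00 | -0.50 | 132.00 | -450.00 | 118800.00
Σ | 5410.00 |  |  | 195845.00 | 302610.00
x_c = 195845.00 / 5410.00 = 36.20 mm
y_c = 302610.00 / 5410.00 = 55.94 mm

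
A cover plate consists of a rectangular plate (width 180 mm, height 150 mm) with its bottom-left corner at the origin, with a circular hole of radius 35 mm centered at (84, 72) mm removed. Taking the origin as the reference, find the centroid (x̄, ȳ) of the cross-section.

plate: A = 180 × 150 = 27000.00, centroid at (90.00, 75.00).
hole: A = −π·35² = -3848.45, centroid at (84.00, 72.00).
ΣA = 23151.55 mm²
ΣAx̄ = (27000.00)(90.00) + (-3848.45)(84.00) = 2106730.12 mm³
ΣAȳ = (27000.00)(75.00) + (-3848.45)(72.00) = 1747911.53 mm³
x̄ = 2106730.12 / 23151.55 = 91.00 mm
ȳ = 1747911.53 / 23151.55 = 75.50 mm

x̄ = 91.00 mm, ȳ = 75.50 mm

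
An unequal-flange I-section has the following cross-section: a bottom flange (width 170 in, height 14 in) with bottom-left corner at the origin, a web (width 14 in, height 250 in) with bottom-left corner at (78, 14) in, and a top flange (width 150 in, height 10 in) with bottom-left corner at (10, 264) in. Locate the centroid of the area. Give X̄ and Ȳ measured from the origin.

X̄ = 85.00 in, Ȳ = 122.85 in

bottom flange: A = 170 × 14 = 2380.00, centroid at (85.00, 7.00).
web: A = 14 × 250 = 3500.00, centroid at (85.00, 139.00).
top flange: A = 150 × 10 = 1500.00, centroid at (85.00, 269.00).
ΣA = 7380.00 in², ΣAX̄ = 627300.00 in³, ΣAȲ = 906660.00 in³.
X̄ = 627300.00/7380.00 = 85.00 in; Ȳ = 906660.00/7380.00 = 122.85 in.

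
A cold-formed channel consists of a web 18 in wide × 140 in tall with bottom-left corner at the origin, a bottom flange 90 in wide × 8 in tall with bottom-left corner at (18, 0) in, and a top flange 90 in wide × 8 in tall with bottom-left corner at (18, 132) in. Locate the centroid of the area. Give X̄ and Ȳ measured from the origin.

Part | A | x̄ᵢ | ȳᵢ | A·x̄ᵢ | A·ȳᵢ
web | 2520.00 | 9.00 | 70.00 | 22680.00 | 176400.00
bottom flange | 720.00 | 63.00 | 4.00 | 45360.00 | 2880.00
top flange | 720.00 | 63.00 | 136.00 | 45360.00 | 97920.00
Σ | 3960.00 |  |  | 113400.00 | 277200.00
X̄ = 113400.00 / 3960.00 = 28.64 in
Ȳ = 277200.00 / 3960.00 = 70.00 in

X̄ = 28.64 in, Ȳ = 70.00 in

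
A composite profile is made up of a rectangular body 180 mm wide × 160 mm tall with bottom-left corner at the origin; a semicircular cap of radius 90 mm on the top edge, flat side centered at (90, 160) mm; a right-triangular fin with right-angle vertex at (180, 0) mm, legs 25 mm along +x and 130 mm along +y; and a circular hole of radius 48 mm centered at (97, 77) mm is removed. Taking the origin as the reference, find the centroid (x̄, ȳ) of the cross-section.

x̄ = 93.04 mm, ȳ = 120.82 mm

rectangular body: A = 180 × 160 = 28800.00, centroid at (90.00, 80.00).
semicircular top: A = ½π·90² = 12723.45, centroid at (90.00, 198.20).
triangular fin: A = ½·25·130 = 1625.00, centroid at (188.33, 43.33).
hole: A = −π·48² = -7238.23, centroid at (97.00, 77.00).
ΣA = 35910.22 mm², ΣAx̄ = 3341043.93 mm³, ΣAȳ = 4338825.04 mm³.
x̄ = 3341043.93/35910.22 = 93.04 mm; ȳ = 4338825.04/35910.22 = 120.82 mm.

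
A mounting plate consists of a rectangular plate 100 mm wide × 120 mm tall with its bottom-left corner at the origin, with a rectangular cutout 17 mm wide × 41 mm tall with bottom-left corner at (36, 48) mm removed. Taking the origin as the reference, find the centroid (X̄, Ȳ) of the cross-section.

plate: A = 100 × 120 = 12000.00, centroid at (50.00, 60.00).
hole: A = −(17 × 41) = -697.00, centroid at (44.50, 68.50).
ΣA = 11303.00 mm², ΣAX̄ = 568983.50 mm³, ΣAȲ = 672255.50 mm³.
X̄ = 568983.50/11303.00 = 50.34 mm; Ȳ = 672255.50/11303.00 = 59.48 mm.

X̄ = 50.34 mm, Ȳ = 59.48 mm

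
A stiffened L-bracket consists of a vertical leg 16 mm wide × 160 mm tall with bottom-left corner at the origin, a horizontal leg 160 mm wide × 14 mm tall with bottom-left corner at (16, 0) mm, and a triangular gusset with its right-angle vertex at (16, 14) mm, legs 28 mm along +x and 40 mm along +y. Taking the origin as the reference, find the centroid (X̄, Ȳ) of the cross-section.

X̄ = 46.59 mm, Ȳ = 43.99 mm

vertical leg: A = 16 × 160 = 2560.00, centroid at (8.00, 80.00).
horizontal leg: A = 160 × 14 = 2240.00, centroid at (96.00, 7.00).
gusset: A = ½·28·40 = 560.00, centroid at (25.33, 27.33).
ΣA = 5360.00 mm², ΣAX̄ = 249706.67 mm³, ΣAȲ = 235786.67 mm³.
X̄ = 249706.67/5360.00 = 46.59 mm; Ȳ = 235786.67/5360.00 = 43.99 mm.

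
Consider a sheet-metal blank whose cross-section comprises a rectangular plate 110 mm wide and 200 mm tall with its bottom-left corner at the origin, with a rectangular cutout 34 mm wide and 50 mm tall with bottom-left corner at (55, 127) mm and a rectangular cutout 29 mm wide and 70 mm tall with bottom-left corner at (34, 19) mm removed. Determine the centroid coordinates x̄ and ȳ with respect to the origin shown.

x̄ = 54.14 mm, ȳ = 100.27 mm

plate: A = 110 × 200 = 22000.00, centroid at (55.00, 100.00).
hole 1: A = −(34 × 50) = -1700.00, centroid at (72.00, 152.00).
hole 2: A = −(29 × 70) = -2030.00, centroid at (48.50, 54.00).
ΣA = 18270.00 mm², ΣAx̄ = 989145.00 mm³, ΣAȳ = 1831980.00 mm³.
x̄ = 989145.00/18270.00 = 54.14 mm; ȳ = 1831980.00/18270.00 = 100.27 mm.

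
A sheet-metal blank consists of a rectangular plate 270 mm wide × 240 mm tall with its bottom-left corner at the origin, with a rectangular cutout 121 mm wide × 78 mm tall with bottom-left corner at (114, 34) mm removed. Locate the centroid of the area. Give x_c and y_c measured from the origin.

x_c = 128.27 mm, y_c = 128.01 mm

plate: A = 270 × 240 = 64800.00, centroid at (135.00, 120.00).
hole: A = −(121 × 78) = -9438.00, centroid at (174.50, 73.00).
ΣA = 55362.00 mm², ΣAx_c = 7101069.00 mm³, ΣAy_c = 7087026.00 mm³.
x_c = 7101069.00/55362.00 = 128.27 mm; y_c = 7087026.00/55362.00 = 128.01 mm.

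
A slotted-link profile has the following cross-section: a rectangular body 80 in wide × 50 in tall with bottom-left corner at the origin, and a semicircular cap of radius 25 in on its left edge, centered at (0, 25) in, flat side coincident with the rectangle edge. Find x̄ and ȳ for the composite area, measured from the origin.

Part | A | x̄ᵢ | ȳᵢ | A·x̄ᵢ | A·ȳᵢ
rectangular body | 4000.00 | 40.00 | 25.00 | 160000.00 | 100000.00
semicircular end | 981.75 | -10.61 | 25.00 | -10416.67 | 24543.69
Σ | 4981.75 |  |  | 149583.33 | 124543.69
x̄ = 149583.33 / 4981.75 = 30.03 in
ȳ = 124543.69 / 4981.75 = 25.00 in

x̄ = 30.03 in, ȳ = 25.00 in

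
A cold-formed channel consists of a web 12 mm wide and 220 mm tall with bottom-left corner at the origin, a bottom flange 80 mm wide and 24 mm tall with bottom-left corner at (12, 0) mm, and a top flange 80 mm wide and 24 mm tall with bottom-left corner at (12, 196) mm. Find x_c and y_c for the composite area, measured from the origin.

Part | A | x̄ᵢ | ȳᵢ | A·x̄ᵢ | A·ȳᵢ
web | 2640.00 | 6.00 | 110.00 | 15840.00 | 290400.00
bottom flange | 1920.00 | 52.00 | 12.00 | 99840.00 | 23040.00
top flange | 1920.00 | 52.00 | 208.00 | 99840.00 | 399360.00
Σ | 6480.00 |  |  | 215520.00 | 712800.00
x_c = 215520.00 / 6480.00 = 33.26 mm
y_c = 712800.00 / 6480.00 = 110.00 mm

x_c = 33.26 mm, y_c = 110.00 mm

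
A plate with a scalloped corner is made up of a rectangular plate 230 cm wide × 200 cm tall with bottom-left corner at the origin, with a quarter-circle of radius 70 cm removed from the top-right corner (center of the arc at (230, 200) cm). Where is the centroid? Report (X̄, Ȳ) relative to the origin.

X̄ = 107.21 cm, Ȳ = 93.58 cm

plate: A = 230 × 200 = 46000.00, centroid at (115.00, 100.00).
removed quarter-circle: A = −¼π·70² = -3848.45, centroid at (200.29, 170.29).
ΣA = 42151.55 cm², ΣAX̄ = 4519189.60 cm³, ΣAȲ = 3944643.13 cm³.
X̄ = 4519189.60/42151.55 = 107.21 cm; Ȳ = 3944643.13/42151.55 = 93.58 cm.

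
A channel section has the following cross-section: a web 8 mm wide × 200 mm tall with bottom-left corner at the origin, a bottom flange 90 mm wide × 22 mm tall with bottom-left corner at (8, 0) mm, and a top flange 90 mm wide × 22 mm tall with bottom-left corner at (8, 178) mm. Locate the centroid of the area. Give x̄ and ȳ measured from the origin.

x̄ = 38.90 mm, ȳ = 100.00 mm

Part | A | x̄ᵢ | ȳᵢ | A·x̄ᵢ | A·ȳᵢ
web | 1600.00 | 4.00 | 100.00 | 6400.00 | 160000.00
bottom flange | 1980.00 | 53.00 | 11.00 | 104940.00 | 21780.00
top flange | 1980.00 | 53.00 | 189.00 | 104940.00 | 374220.00
Σ | 5560.00 |  |  | 216280.00 | 556000.00
x̄ = 216280.00 / 5560.00 = 38.90 mm
ȳ = 556000.00 / 5560.00 = 100.00 mm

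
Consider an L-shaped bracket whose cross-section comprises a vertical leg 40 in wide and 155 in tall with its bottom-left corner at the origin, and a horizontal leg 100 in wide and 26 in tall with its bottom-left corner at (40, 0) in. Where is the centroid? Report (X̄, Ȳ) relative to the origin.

X̄ = 40.68 in, Ȳ = 58.44 in

vertical leg: A = 40 × 155 = 6200.00, centroid at (20.00, 77.50).
horizontal leg: A = 100 × 26 = 2600.00, centroid at (90.00, 13.00).
ΣA = 8800.00 in², ΣAX̄ = 358000.00 in³, ΣAȲ = 514300.00 in³.
X̄ = 358000.00/8800.00 = 40.68 in; Ȳ = 514300.00/8800.00 = 58.44 in.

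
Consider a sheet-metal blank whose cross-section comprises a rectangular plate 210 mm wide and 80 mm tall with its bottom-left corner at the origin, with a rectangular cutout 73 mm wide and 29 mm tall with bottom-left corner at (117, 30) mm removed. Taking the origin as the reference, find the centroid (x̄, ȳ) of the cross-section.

plate: A = 210 × 80 = 16800.00, centroid at (105.00, 40.00).
hole: A = −(73 × 29) = -2117.00, centroid at (153.50, 44.50).
ΣA = 14683.00 mm², ΣAx̄ = 1439040.50 mm³, ΣAȳ = 577793.50 mm³.
x̄ = 1439040.50/14683.00 = 98.01 mm; ȳ = 577793.50/14683.00 = 39.35 mm.

x̄ = 98.01 mm, ȳ = 39.35 mm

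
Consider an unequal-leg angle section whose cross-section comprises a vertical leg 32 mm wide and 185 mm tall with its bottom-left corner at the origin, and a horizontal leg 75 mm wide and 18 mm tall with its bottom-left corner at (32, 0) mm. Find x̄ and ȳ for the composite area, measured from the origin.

vertical leg: A = 32 × 185 = 5920.00, centroid at (16.00, 92.50).
horizontal leg: A = 75 × 18 = 1350.00, centroid at (69.50, 9.00).
ΣA = 7270.00 mm²
ΣAx̄ = (5920.00)(16.00) + (1350.00)(69.50) = 188545.00 mm³
ΣAȳ = (5920.00)(92.50) + (1350.00)(9.00) = 559750.00 mm³
x̄ = 188545.00 / 7270.00 = 25.93 mm
ȳ = 559750.00 / 7270.00 = 76.99 mm

x̄ = 25.93 mm, ȳ = 76.99 mm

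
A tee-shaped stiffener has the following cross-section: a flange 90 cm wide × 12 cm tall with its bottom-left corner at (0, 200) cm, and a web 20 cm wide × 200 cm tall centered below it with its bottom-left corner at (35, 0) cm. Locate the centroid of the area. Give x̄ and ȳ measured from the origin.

web: A = 20 × 200 = 4000.00, centroid at (45.00, 100.00).
flange: A = 90 × 12 = 1080.00, centroid at (45.00, 206.00).
ΣA = 5080.00 cm², ΣAx̄ = 228600.00 cm³, ΣAȳ = 622480.00 cm³.
x̄ = 228600.00/5080.00 = 45.00 cm; ȳ = 622480.00/5080.00 = 122.54 cm.

x̄ = 45.00 cm, ȳ = 122.54 cm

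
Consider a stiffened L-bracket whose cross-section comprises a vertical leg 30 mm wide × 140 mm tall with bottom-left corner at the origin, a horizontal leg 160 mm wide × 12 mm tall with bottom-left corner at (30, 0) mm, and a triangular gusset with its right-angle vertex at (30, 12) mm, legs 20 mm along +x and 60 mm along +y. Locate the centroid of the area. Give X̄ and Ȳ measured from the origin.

X̄ = 44.08 mm, Ȳ = 48.32 mm

vertical leg: A = 30 × 140 = 4200.00, centroid at (15.00, 70.00).
horizontal leg: A = 160 × 12 = 1920.00, centroid at (110.00, 6.00).
gusset: A = ½·20·60 = 600.00, centroid at (36.67, 32.00).
ΣA = 6720.00 mm², ΣAX̄ = 296200.00 mm³, ΣAȲ = 324720.00 mm³.
X̄ = 296200.00/6720.00 = 44.08 mm; Ȳ = 324720.00/6720.00 = 48.32 mm.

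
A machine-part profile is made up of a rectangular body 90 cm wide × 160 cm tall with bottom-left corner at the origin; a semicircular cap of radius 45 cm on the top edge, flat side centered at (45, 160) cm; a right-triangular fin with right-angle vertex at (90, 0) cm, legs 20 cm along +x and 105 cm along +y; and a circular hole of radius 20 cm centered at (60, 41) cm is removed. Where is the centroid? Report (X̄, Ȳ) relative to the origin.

rectangular body: A = 90 × 160 = 14400.00, centroid at (45.00, 80.00).
semicircular top: A = ½π·45² = 3180.86, centroid at (45.00, 179.10).
triangular fin: A = ½·20·105 = 1050.00, centroid at (96.67, 35.00).
hole: A = −π·20² = -1256.64, centroid at (60.00, 41.00).
ΣA = 17374.23 cm², ΣAX̄ = 817240.59 cm³, ΣAȲ = 1706915.89 cm³.
X̄ = 817240.59/17374.23 = 47.04 cm; Ȳ = 1706915.89/17374.23 = 98.24 cm.

X̄ = 47.04 cm, Ȳ = 98.24 cm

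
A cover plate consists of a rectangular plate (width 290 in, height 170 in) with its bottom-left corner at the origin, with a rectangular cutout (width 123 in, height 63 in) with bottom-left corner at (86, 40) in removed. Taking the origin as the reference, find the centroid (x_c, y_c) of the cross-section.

x_c = 144.53 in, y_c = 87.52 in

plate: A = 290 × 170 = 49300.00, centroid at (145.00, 85.00).
hole: A = −(123 × 63) = -7749.00, centroid at (147.50, 71.50).
ΣA = 41551.00 in²
ΣAx_c = (49300.00)(145.00) + (-7749.00)(147.50) = 6005522.50 in³
ΣAy_c = (49300.00)(85.00) + (-7749.00)(71.50) = 3636446.50 in³
x_c = 6005522.50 / 41551.00 = 144.53 in
y_c = 3636446.50 / 41551.00 = 87.52 in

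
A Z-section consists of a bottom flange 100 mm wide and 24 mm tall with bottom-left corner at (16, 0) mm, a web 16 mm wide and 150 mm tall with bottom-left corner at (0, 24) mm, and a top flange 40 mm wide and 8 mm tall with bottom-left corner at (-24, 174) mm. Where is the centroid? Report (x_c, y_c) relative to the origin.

x_c = 34.44 mm, y_c = 63.16 mm

bottom flange: A = 100 × 24 = 2400.00, centroid at (66.00, 12.00).
web: A = 16 × 150 = 2400.00, centroid at (8.00, 99.00).
top flange: A = 40 × 8 = 320.00, centroid at (-4.00, 178.00).
ΣA = 5120.00 mm², ΣAx_c = 176320.00 mm³, ΣAy_c = 323360.00 mm³.
x_c = 176320.00/5120.00 = 34.44 mm; y_c = 323360.00/5120.00 = 63.16 mm.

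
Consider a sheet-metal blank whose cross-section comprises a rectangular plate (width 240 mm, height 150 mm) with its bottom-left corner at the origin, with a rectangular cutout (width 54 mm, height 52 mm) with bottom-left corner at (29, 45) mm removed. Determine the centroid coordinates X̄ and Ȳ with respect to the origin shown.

plate: A = 240 × 150 = 36000.00, centroid at (120.00, 75.00).
hole: A = −(54 × 52) = -2808.00, centroid at (56.00, 71.00).
ΣA = 33192.00 mm²
ΣAX̄ = (36000.00)(120.00) + (-2808.00)(56.00) = 4162752.00 mm³
ΣAȲ = (36000.00)(75.00) + (-2808.00)(71.00) = 2500632.00 mm³
X̄ = 4162752.00 / 33192.00 = 125.41 mm
Ȳ = 2500632.00 / 33192.00 = 75.34 mm

X̄ = 125.41 mm, Ȳ = 75.34 mm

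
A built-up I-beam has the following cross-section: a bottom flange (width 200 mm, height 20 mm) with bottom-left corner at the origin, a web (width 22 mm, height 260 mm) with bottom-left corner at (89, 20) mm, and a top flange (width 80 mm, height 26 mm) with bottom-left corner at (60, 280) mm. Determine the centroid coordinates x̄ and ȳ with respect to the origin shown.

bottom flange: A = 200 × 20 = 4000.00, centroid at (100.00, 10.00).
web: A = 22 × 260 = 5720.00, centroid at (100.00, 150.00).
top flange: A = 80 × 26 = 2080.00, centroid at (100.00, 293.00).
ΣA = 11800.00 mm²
ΣAx̄ = (4000.00)(100.00) + (5720.00)(100.00) + (2080.00)(100.00) = 1180000.00 mm³
ΣAȳ = (4000.00)(10.00) + (5720.00)(150.00) + (2080.00)(293.00) = 1507440.00 mm³
x̄ = 1180000.00 / 11800.00 = 100.00 mm
ȳ = 1507440.00 / 11800.00 = 127.75 mm

x̄ = 100.00 mm, ȳ = 127.75 mm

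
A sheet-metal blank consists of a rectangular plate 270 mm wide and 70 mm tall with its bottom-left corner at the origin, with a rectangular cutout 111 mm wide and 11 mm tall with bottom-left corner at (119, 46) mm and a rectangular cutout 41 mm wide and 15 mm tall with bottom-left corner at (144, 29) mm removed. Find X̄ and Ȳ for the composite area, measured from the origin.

X̄ = 131.11 mm, Ȳ = 33.77 mm

Part | A | x̄ᵢ | ȳᵢ | A·x̄ᵢ | A·ȳᵢ
plate | 18900.00 | 135.00 | 35.00 | 2551500.00 | 661500.00
hole 1 | -1221.00 | 174.50 | 51.50 | -213064.50 | -62881.50
hole 2 | -615.00 | 164.50 | 36.50 | -101167.50 | -22447.50
Σ | 17064.00 |  |  | 2237268.00 | 576171.00
X̄ = 2237268.00 / 17064.00 = 131.11 mm
Ȳ = 576171.00 / 17064.00 = 33.77 mm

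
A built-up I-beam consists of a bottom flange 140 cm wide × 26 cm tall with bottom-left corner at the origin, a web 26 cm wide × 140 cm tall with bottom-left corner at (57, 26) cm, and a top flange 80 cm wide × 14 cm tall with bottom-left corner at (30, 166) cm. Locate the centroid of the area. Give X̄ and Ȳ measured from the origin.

Part | A | x̄ᵢ | ȳᵢ | A·x̄ᵢ | A·ȳᵢ
bottom flange | 3640.00 | 70.00 | 13.00 | 254800.00 | 47320.00
web | 3640.00 | 70.00 | 96.00 | 254800.00 | 349440.00
top flange | 1120.00 | 70.00 | 173.00 | 78400.00 | 193760.00
Σ | 8400.00 |  |  | 588000.00 | 590520.00
X̄ = 588000.00 / 8400.00 = 70.00 cm
Ȳ = 590520.00 / 8400.00 = 70.30 cm

X̄ = 70.00 cm, Ȳ = 70.30 cm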